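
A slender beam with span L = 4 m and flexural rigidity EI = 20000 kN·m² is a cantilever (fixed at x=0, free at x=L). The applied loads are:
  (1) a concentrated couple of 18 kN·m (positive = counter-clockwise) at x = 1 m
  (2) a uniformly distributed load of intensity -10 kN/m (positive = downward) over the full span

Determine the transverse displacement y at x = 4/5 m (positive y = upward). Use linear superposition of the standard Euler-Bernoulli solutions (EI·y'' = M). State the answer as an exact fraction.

y(4/5) = 659/468750 m

Load 1 — applied couple M₀=18 kN·m at a=1 m (b=L-a=3):
  y_1 = M₀x²/(2EI)  [x≤a] = 18·(4/5)²/(2·20000) = 9/31250 m
Load 2 — uniform load w=-10 kN/m over full span:
  y_2 = -wx²(x²-4Lx+6L²)/(24EI) = -(-10)·(4/5)²·((4/5)²-4·4·(4/5)+6·4²)/(24·20000) = 262/234375 m
Superposition: y = Σ y_i = 659/468750 m ≈ 0.001406 m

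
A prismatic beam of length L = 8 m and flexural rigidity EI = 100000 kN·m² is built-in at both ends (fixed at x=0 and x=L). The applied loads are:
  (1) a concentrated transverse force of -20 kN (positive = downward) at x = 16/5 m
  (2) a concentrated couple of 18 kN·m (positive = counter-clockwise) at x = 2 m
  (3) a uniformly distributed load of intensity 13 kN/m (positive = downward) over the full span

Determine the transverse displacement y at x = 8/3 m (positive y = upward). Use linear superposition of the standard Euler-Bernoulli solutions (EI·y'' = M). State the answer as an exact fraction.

y(8/3) = -19973/37968750 m

Load 1 — point force P=-20 kN at a=16/5 m (b=L-a=24/5):
  y_1 = -Pb²x²(3aL-(3a+b)x)/(6L³EI)  [x≤a] = -(-20)·(24/5)²·(8/3)²·(3·(16/5)·8-(3·(16/5)+(24/5))·(8/3))/(6·8³·100000) = 32/78125 m
Load 2 — applied couple M₀=18 kN·m at a=2 m (b=L-a=6):
  y_2 = (R_Ax³/6 - M_Ax²/2 - M₀(x-a)²/2)/EI  [x>a] with R_A=81/32, M_A=-27/8 = ((81/32)·(8/3)³/6 - (-27/8)·(8/3)²/2 - 18·((8/3)-2)²/2)/100000 = 1/6250 m
Load 3 — uniform load w=13 kN/m over full span:
  y_3 = -wx²(L-x)²/(24EI) = -13·(8/3)²·(8-(8/3))²/(24·100000) = -832/759375 m
Superposition: y = Σ y_i = -19973/37968750 m ≈ -0.000526 m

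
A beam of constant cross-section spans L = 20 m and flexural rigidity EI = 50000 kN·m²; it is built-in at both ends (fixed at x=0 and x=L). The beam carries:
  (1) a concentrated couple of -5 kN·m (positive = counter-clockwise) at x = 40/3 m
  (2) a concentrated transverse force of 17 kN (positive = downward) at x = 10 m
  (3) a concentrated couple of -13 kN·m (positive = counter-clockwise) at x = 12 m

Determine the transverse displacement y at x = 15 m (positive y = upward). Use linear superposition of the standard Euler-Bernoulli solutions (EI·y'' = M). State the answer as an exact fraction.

y(15) = -1/144 m

Load 1 — applied couple M₀=-5 kN·m at a=40/3 m (b=L-a=20/3):
  y_1 = (R_Ax³/6 - M_Ax²/2 - M₀(x-a)²/2)/EI  [x>a] with R_A=-1/3, M_A=-5/3 = ((-1/3)·15³/6 - (-5/3)·15²/2 - (-5)·(15-(40/3))²/2)/50000 = 1/7200 m
Load 2 — point force P=17 kN at a=10 m (b=L-a=10):
  y_2 = -Pa²(L-x)²(3bL-(3b+a)(L-x))/(6L³EI)  [x>a] = -17·10²·(20-15)²·(3·10·20-(3·10+10)·(20-15))/(6·20³·50000) = -17/2400 m
Load 3 — applied couple M₀=-13 kN·m at a=12 m (b=L-a=8):
  y_3 = (R_Ax³/6 - M_Ax²/2 - M₀(x-a)²/2)/EI  [x>a] with R_A=-117/125, M_A=-104/25 = ((-117/125)·15³/6 - (-104/25)·15²/2 - (-13)·(15-12)²/2)/50000 = 0 m
Superposition: y = Σ y_i = -1/144 m ≈ -0.006944 m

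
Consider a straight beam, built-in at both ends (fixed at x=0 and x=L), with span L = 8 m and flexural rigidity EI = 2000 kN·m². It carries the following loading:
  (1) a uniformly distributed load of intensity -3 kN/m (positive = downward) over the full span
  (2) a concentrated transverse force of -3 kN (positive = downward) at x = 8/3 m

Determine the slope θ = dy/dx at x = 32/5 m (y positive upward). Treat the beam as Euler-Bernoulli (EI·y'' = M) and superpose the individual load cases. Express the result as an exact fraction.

θ(32/5) = -994/140625 rad

Load 1 — uniform load w=-3 kN/m over full span:
  θ_1 = -wx(L-x)(L-2x)/(12EI) = -(-3)·(32/5)·(8-(32/5))·(8-2·(32/5))/(12·2000) = -96/15625 rad
Load 2 — point force P=-3 kN at a=8/3 m (b=L-a=16/3):
  θ_2 = Pa²(L-x)(2bL-(3b+a)(L-x))/(2L³EI)  [x>a] = (-3)·(8/3)²·(8-(32/5))·(2·(16/3)·8-(3·(16/3)+(8/3))·(8-(32/5)))/(2·8³·2000) = -26/28125 rad
Superposition: θ = Σ θ_i = -994/140625 rad ≈ -0.007068 rad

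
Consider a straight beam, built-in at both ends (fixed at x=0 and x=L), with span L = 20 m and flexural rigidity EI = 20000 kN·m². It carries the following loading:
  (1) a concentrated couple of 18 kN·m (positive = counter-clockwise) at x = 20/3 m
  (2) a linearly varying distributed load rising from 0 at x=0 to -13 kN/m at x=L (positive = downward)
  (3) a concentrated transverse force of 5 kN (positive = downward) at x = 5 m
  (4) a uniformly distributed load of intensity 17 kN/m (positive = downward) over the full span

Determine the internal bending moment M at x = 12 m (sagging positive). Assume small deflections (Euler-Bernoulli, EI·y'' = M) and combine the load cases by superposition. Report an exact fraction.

M(12) = 33559/240 kN·m

Load 1 — applied couple M₀=18 kN·m at a=20/3 m (b=L-a=40/3):
  M_1 = R_Ax - M_A - M₀  [x>a] with R_A=6/5, M_A=0 = (6/5)·12 - 0 - 18 = -18/5 kN·m
Load 2 — triangular load w₀=-13 kN/m (0→w₀ over full span):
  M_2 = 3w₀Lx/20 - w₀L²/30 - w₀x³/(6L) = 3·(-13)·20·12/20 - (-13)·20²/30 - (-13)·12³/(6·20) = -1612/15 kN·m
Load 3 — point force P=5 kN at a=5 m (b=L-a=15):
  M_3 = Pa²(a+3b)(L-x)/L³ - Pa²b/L²  [x>a] = 5·5²·(5+3·15)·(20-12)/20³ - 5·5²·15/20² = 25/16 kN·m
Load 4 — uniform load w=17 kN/m over full span:
  M_4 = wLx/2 - wL²/12 - wx²/2 = 17·20·12/2 - 17·20²/12 - 17·12²/2 = 748/3 kN·m
Superposition: M = Σ M_i = 33559/240 kN·m ≈ 139.829167 kN·m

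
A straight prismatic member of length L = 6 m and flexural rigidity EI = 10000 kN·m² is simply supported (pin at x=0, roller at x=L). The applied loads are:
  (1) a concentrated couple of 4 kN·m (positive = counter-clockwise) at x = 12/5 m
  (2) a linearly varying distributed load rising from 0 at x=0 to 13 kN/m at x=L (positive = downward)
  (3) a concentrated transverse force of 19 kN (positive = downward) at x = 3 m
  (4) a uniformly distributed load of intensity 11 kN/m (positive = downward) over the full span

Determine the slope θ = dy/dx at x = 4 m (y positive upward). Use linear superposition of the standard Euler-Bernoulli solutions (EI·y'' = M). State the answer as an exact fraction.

Load 1 — applied couple M₀=4 kN·m at a=12/5 m (b=L-a=18/5):
  θ_1 = (M₀x²/(2L)-M₀(x-a)+C₁)/EI  [x>a] with C₁=M₀(3b²-L²)/(6L)=8/25 = (4·4²/(2·6)-4·(4-(12/5))+(8/25))/10000 = -7/93750 rad
Load 2 — triangular load w₀=13 kN/m (0→w₀ over full span):
  θ_2 = -w₀(7L⁴-30L²x²+15x⁴)/(360LEI) = -13·(7·6⁴-30·6²·4²+15·4⁴)/(360·6·10000) = 1183/450000 rad
Load 3 — point force P=19 kN at a=3 m (b=L-a=3):
  θ_3 = -Pa(2L²-6Lx+3x²+a²)/(6LEI)  [x>a] = -19·3·(2·6²-6·6·4+3·4²+3²)/(6·6·10000) = 19/8000 rad
Load 4 — uniform load w=11 kN/m over full span:
  θ_4 = -w(L³-6Lx²+4x³)/(24EI) = -11·(6³-6·6·4²+4·4³)/(24·10000) = 143/30000 rad
Superposition: θ = Σ θ_i = 87263/9000000 rad ≈ 0.009696 rad

θ(4) = 87263/9000000 rad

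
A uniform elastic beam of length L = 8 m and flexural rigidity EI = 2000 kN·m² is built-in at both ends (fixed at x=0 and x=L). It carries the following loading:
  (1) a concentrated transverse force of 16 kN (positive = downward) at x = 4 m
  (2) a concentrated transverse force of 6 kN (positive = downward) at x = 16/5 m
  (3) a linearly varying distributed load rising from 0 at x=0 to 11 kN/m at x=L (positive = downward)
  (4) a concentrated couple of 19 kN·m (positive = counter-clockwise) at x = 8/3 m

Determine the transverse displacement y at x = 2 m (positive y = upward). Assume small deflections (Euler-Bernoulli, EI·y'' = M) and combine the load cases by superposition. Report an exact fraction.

y(2) = -24953/900000 m

Load 1 — point force P=16 kN at a=4 m (b=L-a=4):
  y_1 = -Pb²x²(3aL-(3a+b)x)/(6L³EI)  [x≤a] = -16·4²·2²·(3·4·8-(3·4+4)·2)/(6·8³·2000) = -4/375 m
Load 2 — point force P=6 kN at a=16/5 m (b=L-a=24/5):
  y_2 = -Pb²x²(3aL-(3a+b)x)/(6L³EI)  [x≤a] = -6·(24/5)²·2²·(3·(16/5)·8-(3·(16/5)+(24/5))·2)/(6·8³·2000) = -27/6250 m
Load 3 — triangular load w₀=11 kN/m (0→w₀ over full span):
  y_3 = -w₀x²(L-x)²(x+2L)/(120LEI) = -11·2²·(8-2)²·(2+2·8)/(120·8·2000) = -297/20000 m
Load 4 — applied couple M₀=19 kN·m at a=8/3 m (b=L-a=16/3):
  y_4 = (R_Ax³/6 - M_Ax²/2)/EI  [x≤a] with R_A=19/6, M_A=0 = ((19/6)·2³/6 - 0·2²/2)/2000 = 19/9000 m
Superposition: y = Σ y_i = -24953/900000 m ≈ -0.027726 m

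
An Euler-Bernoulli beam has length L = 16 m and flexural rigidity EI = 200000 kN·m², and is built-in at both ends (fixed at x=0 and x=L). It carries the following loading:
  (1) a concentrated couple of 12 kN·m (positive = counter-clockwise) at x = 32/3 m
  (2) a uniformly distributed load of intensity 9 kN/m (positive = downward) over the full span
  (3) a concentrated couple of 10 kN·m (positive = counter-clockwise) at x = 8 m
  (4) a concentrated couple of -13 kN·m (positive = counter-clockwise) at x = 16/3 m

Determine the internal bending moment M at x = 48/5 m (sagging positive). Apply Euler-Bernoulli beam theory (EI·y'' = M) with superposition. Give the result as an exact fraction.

M(48/5) = 4459/50 kN·m

Load 1 — applied couple M₀=12 kN·m at a=32/3 m (b=L-a=16/3):
  M_1 = R_Ax - M_A  [x≤a] with R_A=1, M_A=4 = 1·(48/5) - 4 = 28/5 kN·m
Load 2 — uniform load w=9 kN/m over full span:
  M_2 = wLx/2 - wL²/12 - wx²/2 = 9·16·(48/5)/2 - 9·16²/12 - 9·(48/5)²/2 = 2112/25 kN·m
Load 3 — applied couple M₀=10 kN·m at a=8 m (b=L-a=8):
  M_3 = R_Ax - M_A - M₀  [x>a] with R_A=15/16, M_A=5/2 = (15/16)·(48/5) - (5/2) - 10 = -7/2 kN·m
Load 4 — applied couple M₀=-13 kN·m at a=16/3 m (b=L-a=32/3):
  M_4 = R_Ax - M_A - M₀  [x>a] with R_A=-13/12, M_A=0 = (-13/12)·(48/5) - 0 - (-13) = 13/5 kN·m
Superposition: M = Σ M_i = 4459/50 kN·m ≈ 89.180000 kN·m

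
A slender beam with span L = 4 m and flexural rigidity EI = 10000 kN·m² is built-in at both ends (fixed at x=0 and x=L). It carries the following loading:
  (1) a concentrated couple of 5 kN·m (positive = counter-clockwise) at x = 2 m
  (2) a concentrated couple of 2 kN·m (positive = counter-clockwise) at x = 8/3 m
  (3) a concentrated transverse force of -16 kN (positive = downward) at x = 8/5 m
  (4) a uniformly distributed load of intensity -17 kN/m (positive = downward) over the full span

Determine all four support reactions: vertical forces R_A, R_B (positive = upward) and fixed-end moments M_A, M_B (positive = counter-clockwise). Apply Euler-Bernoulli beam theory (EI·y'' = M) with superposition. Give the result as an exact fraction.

Load 1 — applied couple M₀=5 kN·m at a=2 m (b=L-a=2):
  R_A = 6M₀ab/L³ = 6·5·2·2/4³ = 15/8 kN
  M_A = M₀b(2a-b)/L² = 5·2·(2·2-2)/4² = 5/4 kN·m
  R_B = -6M₀ab/L³ = -6·5·2·2/4³ = -15/8 kN
  M_B = M₀a(2b-a)/L² = 5·2·(2·2-2)/4² = 5/4 kN·m
Load 2 — applied couple M₀=2 kN·m at a=8/3 m (b=L-a=4/3):
  R_A = 6M₀ab/L³ = 6·2·(8/3)·(4/3)/4³ = 2/3 kN
  M_A = M₀b(2a-b)/L² = 2·(4/3)·(2·(8/3)-(4/3))/4² = 2/3 kN·m
  R_B = -6M₀ab/L³ = -6·2·(8/3)·(4/3)/4³ = -2/3 kN
  M_B = M₀a(2b-a)/L² = 2·(8/3)·(2·(4/3)-(8/3))/4² = 0 kN·m
Load 3 — point force P=-16 kN at a=8/5 m (b=L-a=12/5):
  R_A = Pb²(3a+b)/L³ = (-16)·(12/5)²·(3·(8/5)+(12/5))/4³ = -1296/125 kN
  M_A = Pab²/L² = (-16)·(8/5)·(12/5)²/4² = -1152/125 kN·m
  R_B = Pa²(a+3b)/L³ = (-16)·(8/5)²·((8/5)+3·(12/5))/4³ = -704/125 kN
  M_B = -Pa²b/L² = -(-16)·(8/5)²·(12/5)/4² = 768/125 kN·m
Load 4 — uniform load w=-17 kN/m over full span:
  R_A = wL/2 = (-17)·4/2 = -34 kN
  M_A = wL²/12 = (-17)·4²/12 = -68/3 kN·m
  R_B = wL/2 = (-17)·4/2 = -34 kN
  M_B = -wL²/12 = -(-17)·4²/12 = 68/3 kN·m
Superposition: R_A = -125479/3000 kN, M_A = -14983/500 kN·m, R_B = -126521/3000 kN, M_B = 45091/1500 kN·m

R_A = -125479/3000 kN, M_A = -14983/500 kN·m, R_B = -126521/3000 kN, M_B = 45091/1500 kN·m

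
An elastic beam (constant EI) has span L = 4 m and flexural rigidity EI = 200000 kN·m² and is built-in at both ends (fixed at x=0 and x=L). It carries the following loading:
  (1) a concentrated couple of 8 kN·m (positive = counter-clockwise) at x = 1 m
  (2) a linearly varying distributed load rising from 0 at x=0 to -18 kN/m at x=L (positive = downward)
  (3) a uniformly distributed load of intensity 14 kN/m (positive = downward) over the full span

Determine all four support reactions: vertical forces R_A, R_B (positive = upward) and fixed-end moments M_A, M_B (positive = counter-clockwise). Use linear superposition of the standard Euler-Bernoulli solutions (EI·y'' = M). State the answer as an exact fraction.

Load 1 — applied couple M₀=8 kN·m at a=1 m (b=L-a=3):
  R_A = 6M₀ab/L³ = 6·8·1·3/4³ = 9/4 kN
  M_A = M₀b(2a-b)/L² = 8·3·(2·1-3)/4² = -3/2 kN·m
  R_B = -6M₀ab/L³ = -6·8·1·3/4³ = -9/4 kN
  M_B = M₀a(2b-a)/L² = 8·1·(2·3-1)/4² = 5/2 kN·m
Load 2 — triangular load w₀=-18 kN/m (0→w₀ over full span):
  R_A = 3w₀L/20 = 3·(-18)·4/20 = -54/5 kN
  M_A = w₀L²/30 = (-18)·4²/30 = -48/5 kN·m
  R_B = 7w₀L/20 = 7·(-18)·4/20 = -126/5 kN
  M_B = -w₀L²/20 = -(-18)·4²/20 = 72/5 kN·m
Load 3 — uniform load w=14 kN/m over full span:
  R_A = wL/2 = 14·4/2 = 28 kN
  M_A = wL²/12 = 14·4²/12 = 56/3 kN·m
  R_B = wL/2 = 14·4/2 = 28 kN
  M_B = -wL²/12 = -14·4²/12 = -56/3 kN·m
Superposition: R_A = 389/20 kN, M_A = 227/30 kN·m, R_B = 11/20 kN, M_B = -53/30 kN·m

R_A = 389/20 kN, M_A = 227/30 kN·m, R_B = 11/20 kN, M_B = -53/30 kN·m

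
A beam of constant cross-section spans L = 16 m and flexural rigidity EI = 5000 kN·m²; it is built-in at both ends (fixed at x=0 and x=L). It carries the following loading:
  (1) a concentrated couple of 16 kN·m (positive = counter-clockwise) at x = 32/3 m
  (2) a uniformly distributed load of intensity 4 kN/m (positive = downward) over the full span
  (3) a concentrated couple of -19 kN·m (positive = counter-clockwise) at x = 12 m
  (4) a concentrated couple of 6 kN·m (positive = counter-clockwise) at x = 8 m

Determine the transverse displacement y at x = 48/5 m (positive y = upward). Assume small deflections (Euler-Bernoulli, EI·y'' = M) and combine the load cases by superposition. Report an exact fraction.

Load 1 — applied couple M₀=16 kN·m at a=32/3 m (b=L-a=16/3):
  y_1 = (R_Ax³/6 - M_Ax²/2)/EI  [x≤a] with R_A=4/3, M_A=16/3 = ((4/3)·(48/5)³/6 - (16/3)·(48/5)²/2)/5000 = -768/78125 m
Load 2 — uniform load w=4 kN/m over full span:
  y_2 = -wx²(L-x)²/(24EI) = -4·(48/5)²·(16-(48/5))²/(24·5000) = -49152/390625 m
Load 3 — applied couple M₀=-19 kN·m at a=12 m (b=L-a=4):
  y_3 = (R_Ax³/6 - M_Ax²/2)/EI  [x≤a] with R_A=-171/128, M_A=-95/16 = ((-171/128)·(48/5)³/6 - (-95/16)·(48/5)²/2)/5000 = 1197/78125 m
Load 4 — applied couple M₀=6 kN·m at a=8 m (b=L-a=8):
  y_4 = (R_Ax³/6 - M_Ax²/2 - M₀(x-a)²/2)/EI  [x>a] with R_A=9/16, M_A=3/2 = ((9/16)·(48/5)³/6 - (3/2)·(48/5)²/2 - 6·((48/5)-8)²/2)/5000 = 96/78125 m
Superposition: y = Σ y_i = -46527/390625 m ≈ -0.119109 m

y(48/5) = -46527/390625 m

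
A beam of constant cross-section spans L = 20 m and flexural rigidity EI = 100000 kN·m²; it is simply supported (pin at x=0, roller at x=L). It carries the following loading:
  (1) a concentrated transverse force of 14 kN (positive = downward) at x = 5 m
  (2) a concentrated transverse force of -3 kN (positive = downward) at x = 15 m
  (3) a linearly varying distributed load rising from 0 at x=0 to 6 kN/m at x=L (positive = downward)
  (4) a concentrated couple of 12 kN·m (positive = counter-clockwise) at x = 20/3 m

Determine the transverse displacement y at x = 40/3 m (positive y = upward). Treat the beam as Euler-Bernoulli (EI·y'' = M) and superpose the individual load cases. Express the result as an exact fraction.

Load 1 — point force P=14 kN at a=5 m (b=L-a=15):
  y_1 = -Pa(L-x)(2Lx-a²-x²)/(6LEI)  [x>a] = -14·5·(20-(40/3))·(2·20·(40/3)-5²-(40/3)²)/(6·20·100000) = -833/64800 m
Load 2 — point force P=-3 kN at a=15 m (b=L-a=5):
  y_2 = -Pbx(L²-b²-x²)/(6LEI)  [x≤a] = -(-3)·5·(40/3)·(20²-5²-(40/3)²)/(6·20·100000) = 71/21600 m
Load 3 — triangular load w₀=6 kN/m (0→w₀ over full span):
  y_3 = -w₀x(7L⁴-10L²x²+3x⁴)/(360LEI) = -6·(40/3)·(7·20⁴-10·20²·(40/3)²+3·(40/3)⁴)/(360·20·100000) = -68/1215 m
Load 4 — applied couple M₀=12 kN·m at a=20/3 m (b=L-a=40/3):
  y_4 = (M₀x³/(6L)-M₀(x-a)²/2+C₁x)/EI  [x>a] with C₁=M₀(3b²-L²)/(6L)=40/3 = (12·(40/3)³/(6·20)-12·((40/3)-(20/3))²/2+(40/3)·(40/3))/100000 = 1/675 m
Superposition: y = Σ y_i = -3113/48600 m ≈ -0.064053 m

y(40/3) = -3113/48600 m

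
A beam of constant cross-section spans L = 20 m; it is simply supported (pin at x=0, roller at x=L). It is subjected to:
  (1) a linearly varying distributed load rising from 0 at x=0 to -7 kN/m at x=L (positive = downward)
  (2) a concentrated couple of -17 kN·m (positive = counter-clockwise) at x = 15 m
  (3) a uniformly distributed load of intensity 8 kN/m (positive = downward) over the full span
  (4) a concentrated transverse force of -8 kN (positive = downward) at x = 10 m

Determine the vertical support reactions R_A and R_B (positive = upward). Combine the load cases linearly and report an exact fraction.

Load 1 — triangular load w₀=-7 kN/m (0→w₀ over full span):
  R_A = w₀L/6 = (-7)·20/6 = -70/3 kN
  R_B = w₀L/3 = (-7)·20/3 = -140/3 kN
Load 2 — applied couple M₀=-17 kN·m at a=15 m (b=L-a=5):
  R_A = M₀/L = (-17)/20 = -17/20 kN
  R_B = -M₀/L = -(-17)/20 = 17/20 kN
Load 3 — uniform load w=8 kN/m over full span:
  R_A = wL/2 = 8·20/2 = 80 kN
  R_B = wL/2 = 8·20/2 = 80 kN
Load 4 — point force P=-8 kN at a=10 m (b=L-a=10):
  R_A = Pb/L = (-8)·10/20 = -4 kN
  R_B = Pa/L = (-8)·10/20 = -4 kN
Superposition: R_A = 3109/60 kN, R_B = 1811/60 kN

R_A = 3109/60 kN, R_B = 1811/60 kN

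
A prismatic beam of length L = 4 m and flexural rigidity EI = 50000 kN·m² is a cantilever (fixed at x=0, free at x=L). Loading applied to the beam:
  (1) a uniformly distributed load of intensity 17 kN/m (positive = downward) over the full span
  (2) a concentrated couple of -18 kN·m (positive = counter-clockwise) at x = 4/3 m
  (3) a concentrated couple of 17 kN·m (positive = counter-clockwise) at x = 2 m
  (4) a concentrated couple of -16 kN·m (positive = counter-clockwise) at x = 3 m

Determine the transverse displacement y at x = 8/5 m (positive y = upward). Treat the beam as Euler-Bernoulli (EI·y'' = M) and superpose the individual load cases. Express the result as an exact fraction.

y(8/5) = -5993/1953125 m

Load 1 — uniform load w=17 kN/m over full span:
  y_1 = -wx²(x²-4Lx+6L²)/(24EI) = -17·(8/5)²·((8/5)²-4·4·(8/5)+6·4²)/(24·50000) = -5168/1953125 m
Load 2 — applied couple M₀=-18 kN·m at a=4/3 m (b=L-a=8/3):
  y_2 = M₀a(2x-a)/(2EI)  [x>a] = (-18)·(4/3)·(2·(8/5)-(4/3))/(2·50000) = -7/15625 m
Load 3 — applied couple M₀=17 kN·m at a=2 m (b=L-a=2):
  y_3 = M₀x²/(2EI)  [x≤a] = 17·(8/5)²/(2·50000) = 34/78125 m
Load 4 — applied couple M₀=-16 kN·m at a=3 m (b=L-a=1):
  y_4 = M₀x²/(2EI)  [x≤a] = (-16)·(8/5)²/(2·50000) = -32/78125 m
Superposition: y = Σ y_i = -5993/1953125 m ≈ -0.003068 m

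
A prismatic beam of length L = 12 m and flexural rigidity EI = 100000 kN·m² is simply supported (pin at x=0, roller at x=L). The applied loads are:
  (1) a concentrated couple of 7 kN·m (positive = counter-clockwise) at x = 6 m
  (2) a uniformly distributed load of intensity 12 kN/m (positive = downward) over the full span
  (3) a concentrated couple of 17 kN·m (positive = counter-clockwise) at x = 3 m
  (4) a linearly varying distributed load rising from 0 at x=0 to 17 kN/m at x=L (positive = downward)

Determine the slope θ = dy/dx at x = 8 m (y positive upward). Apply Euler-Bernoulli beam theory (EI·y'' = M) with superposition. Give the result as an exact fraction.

θ(8) = 243323/36000000 rad

Load 1 — applied couple M₀=7 kN·m at a=6 m (b=L-a=6):
  θ_1 = (M₀x²/(2L)-M₀(x-a)+C₁)/EI  [x>a] with C₁=M₀(3b²-L²)/(6L)=-7/2 = (7·8²/(2·12)-7·(8-6)+(-7/2))/100000 = 7/600000 rad
Load 2 — uniform load w=12 kN/m over full span:
  θ_2 = -w(L³-6Lx²+4x³)/(24EI) = -12·(12³-6·12·8²+4·8³)/(24·100000) = 13/3125 rad
Load 3 — applied couple M₀=17 kN·m at a=3 m (b=L-a=9):
  θ_3 = (M₀x²/(2L)-M₀(x-a)+C₁)/EI  [x>a] with C₁=M₀(3b²-L²)/(6L)=187/8 = (17·8²/(2·12)-17·(8-3)+(187/8))/100000 = -391/2400000 rad
Load 4 — triangular load w₀=17 kN/m (0→w₀ over full span):
  θ_4 = -w₀(7L⁴-30L²x²+15x⁴)/(360LEI) = -17·(7·12⁴-30·12²·8²+15·8⁴)/(360·12·100000) = 1547/562500 rad
Superposition: θ = Σ θ_i = 243323/36000000 rad ≈ 0.006759 rad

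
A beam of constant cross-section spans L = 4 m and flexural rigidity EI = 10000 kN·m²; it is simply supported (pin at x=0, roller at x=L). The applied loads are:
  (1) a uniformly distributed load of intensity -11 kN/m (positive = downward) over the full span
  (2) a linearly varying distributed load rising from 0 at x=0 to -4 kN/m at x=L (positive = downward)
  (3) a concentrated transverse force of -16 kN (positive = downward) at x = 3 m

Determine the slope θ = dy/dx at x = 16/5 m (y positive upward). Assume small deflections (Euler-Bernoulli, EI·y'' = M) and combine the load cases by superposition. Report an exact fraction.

θ(16/5) = -106027/28125000 rad

Load 1 — uniform load w=-11 kN/m over full span:
  θ_1 = -w(L³-6Lx²+4x³)/(24EI) = -(-11)·(4³-6·4·(16/5)²+4·(16/5)³)/(24·10000) = -363/156250 rad
Load 2 — triangular load w₀=-4 kN/m (0→w₀ over full span):
  θ_2 = -w₀(7L⁴-30L²x²+15x⁴)/(360LEI) = -(-4)·(7·4⁴-30·4²·(16/5)²+15·(16/5)⁴)/(360·4·10000) = -1514/3515625 rad
Load 3 — point force P=-16 kN at a=3 m (b=L-a=1):
  θ_3 = -Pa(2L²-6Lx+3x²+a²)/(6LEI)  [x>a] = -(-16)·3·(2·4²-6·4·(16/5)+3·(16/5)²+3²)/(6·4·10000) = -127/125000 rad
Superposition: θ = Σ θ_i = -106027/28125000 rad ≈ -0.003770 rad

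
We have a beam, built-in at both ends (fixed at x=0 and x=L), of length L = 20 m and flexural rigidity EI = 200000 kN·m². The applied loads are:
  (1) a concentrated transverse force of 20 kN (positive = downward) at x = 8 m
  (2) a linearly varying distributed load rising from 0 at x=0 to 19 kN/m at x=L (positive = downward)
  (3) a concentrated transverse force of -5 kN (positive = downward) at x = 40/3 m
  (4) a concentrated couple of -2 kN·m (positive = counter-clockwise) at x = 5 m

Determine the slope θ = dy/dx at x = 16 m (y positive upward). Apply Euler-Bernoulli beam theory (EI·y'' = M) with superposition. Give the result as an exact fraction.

θ(16) = 60563/16875000 rad

Load 1 — point force P=20 kN at a=8 m (b=L-a=12):
  θ_1 = Pa²(L-x)(2bL-(3b+a)(L-x))/(2L³EI)  [x>a] = 20·8²·(20-16)·(2·12·20-(3·12+8)·(20-16))/(2·20³·200000) = 38/78125 rad
Load 2 — triangular load w₀=19 kN/m (0→w₀ over full span):
  θ_2 = -w₀(2x(L-x)(L-2x)(x+2L)+x²(L-x)²)/(120LEI) = -19·(2·16·(20-16)·(20-2·16)·(16+2·20)+16²·(20-16)²)/(120·20·200000) = 152/46875 rad
Load 3 — point force P=-5 kN at a=40/3 m (b=L-a=20/3):
  θ_3 = Pa²(L-x)(2bL-(3b+a)(L-x))/(2L³EI)  [x>a] = (-5)·(40/3)²·(20-16)·(2·(20/3)·20-(3·(20/3)+(40/3))·(20-16))/(2·20³·200000) = -1/6750 rad
Load 4 — applied couple M₀=-2 kN·m at a=5 m (b=L-a=15):
  θ_4 = (R_Ax²/2 - M_Ax - M₀(x-a))/EI  [x>a] with R_A=-9/80, M_A=3/8 = ((-9/80)·16²/2 - (3/8)·16 - (-2)·(16-5))/200000 = 1/125000 rad
Superposition: θ = Σ θ_i = 60563/16875000 rad ≈ 0.003589 rad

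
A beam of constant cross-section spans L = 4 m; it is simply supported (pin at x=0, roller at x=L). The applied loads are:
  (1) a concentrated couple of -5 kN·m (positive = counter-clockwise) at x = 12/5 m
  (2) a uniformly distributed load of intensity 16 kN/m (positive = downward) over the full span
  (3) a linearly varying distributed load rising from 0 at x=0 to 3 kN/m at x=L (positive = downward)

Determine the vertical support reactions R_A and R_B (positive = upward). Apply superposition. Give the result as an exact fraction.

R_A = 131/4 kN, R_B = 149/4 kN

Load 1 — applied couple M₀=-5 kN·m at a=12/5 m (b=L-a=8/5):
  R_A = M₀/L = (-5)/4 = -5/4 kN
  R_B = -M₀/L = -(-5)/4 = 5/4 kN
Load 2 — uniform load w=16 kN/m over full span:
  R_A = wL/2 = 16·4/2 = 32 kN
  R_B = wL/2 = 16·4/2 = 32 kN
Load 3 — triangular load w₀=3 kN/m (0→w₀ over full span):
  R_A = w₀L/6 = 3·4/6 = 2 kN
  R_B = w₀L/3 = 3·4/3 = 4 kN
Superposition: R_A = 131/4 kN, R_B = 149/4 kN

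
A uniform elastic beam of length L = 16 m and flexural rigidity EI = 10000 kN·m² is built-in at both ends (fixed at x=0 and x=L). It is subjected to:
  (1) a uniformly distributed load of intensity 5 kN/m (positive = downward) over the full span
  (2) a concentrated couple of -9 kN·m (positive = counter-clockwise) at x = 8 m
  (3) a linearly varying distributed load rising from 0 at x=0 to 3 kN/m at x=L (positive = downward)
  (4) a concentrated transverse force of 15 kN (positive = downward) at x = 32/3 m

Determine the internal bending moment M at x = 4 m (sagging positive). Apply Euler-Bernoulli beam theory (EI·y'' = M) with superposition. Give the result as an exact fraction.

Load 1 — uniform load w=5 kN/m over full span:
  M_1 = wLx/2 - wL²/12 - wx²/2 = 5·16·4/2 - 5·16²/12 - 5·4²/2 = 40/3 kN·m
Load 2 — applied couple M₀=-9 kN·m at a=8 m (b=L-a=8):
  M_2 = R_Ax - M_A  [x≤a] with R_A=-27/32, M_A=-9/4 = (-27/32)·4 - (-9/4) = -9/8 kN·m
Load 3 — triangular load w₀=3 kN/m (0→w₀ over full span):
  M_3 = 3w₀Lx/20 - w₀L²/30 - w₀x³/(6L) = 3·3·16·4/20 - 3·16²/30 - 3·4³/(6·16) = 6/5 kN·m
Load 4 — point force P=15 kN at a=32/3 m (b=L-a=16/3):
  M_4 = Pb²(3a+b)x/L³ - Pab²/L²  [x≤a] = 15·(16/3)²·(3·(32/3)+(16/3))·4/16³ - 15·(32/3)·(16/3)²/16² = -20/9 kN·m
Superposition: M = Σ M_i = 4027/360 kN·m ≈ 11.186111 kN·m

M(4) = 4027/360 kN·m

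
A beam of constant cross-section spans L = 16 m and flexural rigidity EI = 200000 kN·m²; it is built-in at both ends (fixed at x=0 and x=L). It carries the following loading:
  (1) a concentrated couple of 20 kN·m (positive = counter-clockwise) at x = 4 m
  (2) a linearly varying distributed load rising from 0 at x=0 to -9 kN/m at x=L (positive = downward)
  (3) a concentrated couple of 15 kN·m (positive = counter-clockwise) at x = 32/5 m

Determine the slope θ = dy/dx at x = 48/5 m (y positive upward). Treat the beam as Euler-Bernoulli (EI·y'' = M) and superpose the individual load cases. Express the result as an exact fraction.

Load 1 — applied couple M₀=20 kN·m at a=4 m (b=L-a=12):
  θ_1 = (R_Ax²/2 - M_Ax - M₀(x-a))/EI  [x>a] with R_A=45/32, M_A=-15/4 = ((45/32)·(48/5)²/2 - (-15/4)·(48/5) - 20·((48/5)-4))/200000 = -7/125000 rad
Load 2 — triangular load w₀=-9 kN/m (0→w₀ over full span):
  θ_2 = -w₀(2x(L-x)(L-2x)(x+2L)+x²(L-x)²)/(120LEI) = -(-9)·(2·(48/5)·(16-(48/5))·(16-2·(48/5))·((48/5)+2·16)+(48/5)²·(16-(48/5))²)/(120·16·200000) = -576/1953125 rad
Load 3 — applied couple M₀=15 kN·m at a=32/5 m (b=L-a=48/5):
  θ_3 = (R_Ax²/2 - M_Ax - M₀(x-a))/EI  [x>a] with R_A=27/20, M_A=9/5 = ((27/20)·(48/5)²/2 - (9/5)·(48/5) - 15·((48/5)-(32/5)))/200000 = -6/390625 rad
Superposition: θ = Σ θ_i = -5723/15625000 rad ≈ -0.000366 rad

θ(48/5) = -5723/15625000 rad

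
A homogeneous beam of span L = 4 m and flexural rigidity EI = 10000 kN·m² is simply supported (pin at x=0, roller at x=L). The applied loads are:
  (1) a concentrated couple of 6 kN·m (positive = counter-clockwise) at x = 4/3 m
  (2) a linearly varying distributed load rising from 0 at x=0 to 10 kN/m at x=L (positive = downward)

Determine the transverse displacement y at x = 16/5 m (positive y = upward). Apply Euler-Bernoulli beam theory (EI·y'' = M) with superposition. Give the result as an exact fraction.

y(16/5) = -4921/5859375 m

Load 1 — applied couple M₀=6 kN·m at a=4/3 m (b=L-a=8/3):
  y_1 = (M₀x³/(6L)-M₀(x-a)²/2+C₁x)/EI  [x>a] with C₁=M₀(3b²-L²)/(6L)=4/3 = (6·(16/5)³/(6·4)-6·((16/5)-(4/3))²/2+(4/3)·(16/5))/10000 = 47/234375 m
Load 2 — triangular load w₀=10 kN/m (0→w₀ over full span):
  y_2 = -w₀x(7L⁴-10L²x²+3x⁴)/(360LEI) = -10·(16/5)·(7·4⁴-10·4²·(16/5)²+3·(16/5)⁴)/(360·4·10000) = -2032/1953125 m
Superposition: y = Σ y_i = -4921/5859375 m ≈ -0.000840 m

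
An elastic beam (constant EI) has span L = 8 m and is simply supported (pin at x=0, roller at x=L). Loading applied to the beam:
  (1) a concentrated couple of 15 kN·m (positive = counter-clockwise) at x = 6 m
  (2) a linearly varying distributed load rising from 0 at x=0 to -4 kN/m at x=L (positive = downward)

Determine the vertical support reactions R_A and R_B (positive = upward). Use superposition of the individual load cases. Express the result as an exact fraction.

Load 1 — applied couple M₀=15 kN·m at a=6 m (b=L-a=2):
  R_A = M₀/L = 15/8 kN
  R_B = -M₀/L = -15/8 kN
Load 2 — triangular load w₀=-4 kN/m (0→w₀ over full span):
  R_A = w₀L/6 = (-4)·8/6 = -16/3 kN
  R_B = w₀L/3 = (-4)·8/3 = -32/3 kN
Superposition: R_A = -83/24 kN, R_B = -301/24 kN

R_A = -83/24 kN, R_B = -301/24 kN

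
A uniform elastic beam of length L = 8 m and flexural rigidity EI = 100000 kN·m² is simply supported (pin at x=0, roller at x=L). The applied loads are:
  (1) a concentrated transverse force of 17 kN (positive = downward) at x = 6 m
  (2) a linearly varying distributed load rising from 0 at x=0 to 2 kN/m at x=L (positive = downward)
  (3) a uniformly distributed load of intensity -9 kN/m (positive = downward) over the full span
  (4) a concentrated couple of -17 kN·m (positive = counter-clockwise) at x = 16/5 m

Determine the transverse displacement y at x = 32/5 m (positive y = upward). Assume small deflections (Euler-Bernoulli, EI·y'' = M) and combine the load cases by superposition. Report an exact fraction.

y(32/5) = 577677/390625000 m

Load 1 — point force P=17 kN at a=6 m (b=L-a=2):
  y_1 = -Pa(L-x)(2Lx-a²-x²)/(6LEI)  [x>a] = -17·6·(8-(32/5))·(2·8·(32/5)-6²-(32/5)²)/(6·8·100000) = -2703/3125000 m
Load 2 — triangular load w₀=2 kN/m (0→w₀ over full span):
  y_2 = -w₀x(7L⁴-10L²x²+3x⁴)/(360LEI) = -2·(32/5)·(7·8⁴-10·8²·(32/5)²+3·(32/5)⁴)/(360·8·100000) = -16256/48828125 m
Load 3 — uniform load w=-9 kN/m over full span:
  y_3 = -wx(L³-2Lx²+x³)/(24EI) = -(-9)·(32/5)·(8³-2·8·(32/5)²+(32/5)³)/(24·100000) = 5568/1953125 m
Load 4 — applied couple M₀=-17 kN·m at a=16/5 m (b=L-a=24/5):
  y_4 = (M₀x³/(6L)-M₀(x-a)²/2+C₁x)/EI  [x>a] with C₁=M₀(3b²-L²)/(6L)=-136/75 = ((-17)·(32/5)³/(6·8)-(-17)·((32/5)-(16/5))²/2+(-136/75)·(32/5))/100000 = -68/390625 m
Superposition: y = Σ y_i = 577677/390625000 m ≈ 0.001479 m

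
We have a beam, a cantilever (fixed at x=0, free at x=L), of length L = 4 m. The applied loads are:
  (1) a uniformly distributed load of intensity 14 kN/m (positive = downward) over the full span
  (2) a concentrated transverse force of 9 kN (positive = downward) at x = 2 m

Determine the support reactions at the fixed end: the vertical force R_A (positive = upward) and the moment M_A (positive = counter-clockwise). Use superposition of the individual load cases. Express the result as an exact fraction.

R_A = 65 kN, M_A = 130 kN·m

Load 1 — uniform load w=14 kN/m over full span:
  R_A = wL = 14·4 = 56 kN
  M_A = wL²/2 = 14·4²/2 = 112 kN·m
Load 2 — point force P=9 kN at a=2 m (b=L-a=2):
  R_A = P = 9 kN
  M_A = Pa = 9·2 = 18 kN·m
Superposition: R_A = 65 kN, M_A = 130 kN·m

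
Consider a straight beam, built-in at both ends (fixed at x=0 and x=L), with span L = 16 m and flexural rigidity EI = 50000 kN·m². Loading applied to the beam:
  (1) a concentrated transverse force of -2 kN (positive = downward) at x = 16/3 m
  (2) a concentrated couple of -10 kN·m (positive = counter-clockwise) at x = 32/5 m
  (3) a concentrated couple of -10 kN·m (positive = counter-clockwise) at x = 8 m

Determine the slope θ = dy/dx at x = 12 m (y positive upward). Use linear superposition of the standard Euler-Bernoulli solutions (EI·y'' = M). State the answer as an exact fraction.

θ(12) = 83/1500000 rad

Load 1 — point force P=-2 kN at a=16/3 m (b=L-a=32/3):
  θ_1 = Pa²(L-x)(2bL-(3b+a)(L-x))/(2L³EI)  [x>a] = (-2)·(16/3)²·(16-12)·(2·(32/3)·16-(3·(32/3)+(16/3))·(16-12))/(2·16³·50000) = -1/9375 rad
Load 2 — applied couple M₀=-10 kN·m at a=32/5 m (b=L-a=48/5):
  θ_2 = (R_Ax²/2 - M_Ax - M₀(x-a))/EI  [x>a] with R_A=-9/10, M_A=-6/5 = ((-9/10)·12²/2 - (-6/5)·12 - (-10)·(12-(32/5)))/50000 = 7/62500 rad
Load 3 — applied couple M₀=-10 kN·m at a=8 m (b=L-a=8):
  θ_3 = (R_Ax²/2 - M_Ax - M₀(x-a))/EI  [x>a] with R_A=-15/16, M_A=-5/2 = ((-15/16)·12²/2 - (-5/2)·12 - (-10)·(12-8))/50000 = 1/20000 rad
Superposition: θ = Σ θ_i = 83/1500000 rad ≈ 0.000055 rad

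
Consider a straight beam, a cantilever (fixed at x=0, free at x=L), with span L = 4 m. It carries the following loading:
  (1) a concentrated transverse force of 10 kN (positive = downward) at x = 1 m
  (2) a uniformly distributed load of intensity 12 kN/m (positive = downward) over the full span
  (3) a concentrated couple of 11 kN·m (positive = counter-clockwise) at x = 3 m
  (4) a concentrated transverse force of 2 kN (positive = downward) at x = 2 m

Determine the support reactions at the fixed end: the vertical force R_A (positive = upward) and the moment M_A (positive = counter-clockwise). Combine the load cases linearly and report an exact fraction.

R_A = 60 kN, M_A = 99 kN·m

Load 1 — point force P=10 kN at a=1 m (b=L-a=3):
  R_A = P = 10 kN
  M_A = Pa = 10·1 = 10 kN·m
Load 2 — uniform load w=12 kN/m over full span:
  R_A = wL = 12·4 = 48 kN
  M_A = wL²/2 = 12·4²/2 = 96 kN·m
Load 3 — applied couple M₀=11 kN·m at a=3 m (b=L-a=1):
  R_A = 0 kN
  M_A = -M₀ = -11 kN·m
Load 4 — point force P=2 kN at a=2 m (b=L-a=2):
  R_A = P = 2 kN
  M_A = Pa = 2·2 = 4 kN·m
Superposition: R_A = 60 kN, M_A = 99 kN·m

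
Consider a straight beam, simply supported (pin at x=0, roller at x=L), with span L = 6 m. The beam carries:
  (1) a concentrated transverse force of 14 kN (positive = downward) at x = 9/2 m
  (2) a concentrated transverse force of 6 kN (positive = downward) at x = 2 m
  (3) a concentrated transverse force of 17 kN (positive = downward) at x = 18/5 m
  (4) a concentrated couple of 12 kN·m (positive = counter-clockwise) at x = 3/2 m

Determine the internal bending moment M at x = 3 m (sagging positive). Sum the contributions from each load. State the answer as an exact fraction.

Load 1 — point force P=14 kN at a=9/2 m (b=L-a=3/2):
  M_1 = Pbx/L  [x≤a] = 14·(3/2)·3/6 = 21/2 kN·m
Load 2 — point force P=6 kN at a=2 m (b=L-a=4):
  M_2 = Pa(L-x)/L  [x>a] = 6·2·(6-3)/6 = 6 kN·m
Load 3 — point force P=17 kN at a=18/5 m (b=L-a=12/5):
  M_3 = Pbx/L  [x≤a] = 17·(12/5)·3/6 = 102/5 kN·m
Load 4 — applied couple M₀=12 kN·m at a=3/2 m (b=L-a=9/2):
  M_4 = M₀x/L - M₀  [x>a] = 12·3/6 - 12 = -6 kN·m
Superposition: M = Σ M_i = 309/10 kN·m ≈ 30.900000 kN·m

M(3) = 309/10 kN·m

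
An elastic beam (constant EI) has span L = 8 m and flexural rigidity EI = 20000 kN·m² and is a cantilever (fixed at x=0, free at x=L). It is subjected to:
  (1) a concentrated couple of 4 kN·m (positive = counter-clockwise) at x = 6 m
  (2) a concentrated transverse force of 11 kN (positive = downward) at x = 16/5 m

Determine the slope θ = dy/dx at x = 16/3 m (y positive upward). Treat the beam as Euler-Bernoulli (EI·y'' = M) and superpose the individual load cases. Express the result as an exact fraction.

Load 1 — applied couple M₀=4 kN·m at a=6 m (b=L-a=2):
  θ_1 = M₀x/EI  [x≤a] = 4·(16/3)/20000 = 2/1875 rad
Load 2 — point force P=11 kN at a=16/5 m (b=L-a=24/5):
  θ_2 = -Pa²/(2EI)  [x>a] = -11·(16/5)²/(2·20000) = -44/15625 rad
Superposition: θ = Σ θ_i = -82/46875 rad ≈ -0.001749 rad

θ(16/3) = -82/46875 rad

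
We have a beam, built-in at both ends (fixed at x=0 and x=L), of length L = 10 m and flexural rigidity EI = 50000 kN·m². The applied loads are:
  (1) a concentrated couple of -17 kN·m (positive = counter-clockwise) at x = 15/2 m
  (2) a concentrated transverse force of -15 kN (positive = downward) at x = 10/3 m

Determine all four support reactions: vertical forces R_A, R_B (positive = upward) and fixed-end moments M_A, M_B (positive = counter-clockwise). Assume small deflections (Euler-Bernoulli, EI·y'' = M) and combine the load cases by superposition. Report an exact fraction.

R_A = -9377/720 kN, M_A = -3965/144 kN·m, R_B = -1423/720 kN, M_B = 2059/144 kN·m

Load 1 — applied couple M₀=-17 kN·m at a=15/2 m (b=L-a=5/2):
  R_A = 6M₀ab/L³ = 6·(-17)·(15/2)·(5/2)/10³ = -153/80 kN
  M_A = M₀b(2a-b)/L² = (-17)·(5/2)·(2·(15/2)-(5/2))/10² = -85/16 kN·m
  R_B = -6M₀ab/L³ = -6·(-17)·(15/2)·(5/2)/10³ = 153/80 kN
  M_B = M₀a(2b-a)/L² = (-17)·(15/2)·(2·(5/2)-(15/2))/10² = 51/16 kN·m
Load 2 — point force P=-15 kN at a=10/3 m (b=L-a=20/3):
  R_A = Pb²(3a+b)/L³ = (-15)·(20/3)²·(3·(10/3)+(20/3))/10³ = -100/9 kN
  M_A = Pab²/L² = (-15)·(10/3)·(20/3)²/10² = -200/9 kN·m
  R_B = Pa²(a+3b)/L³ = (-15)·(10/3)²·((10/3)+3·(20/3))/10³ = -35/9 kN
  M_B = -Pa²b/L² = -(-15)·(10/3)²·(20/3)/10² = 100/9 kN·m
Superposition: R_A = -9377/720 kN, M_A = -3965/144 kN·m, R_B = -1423/720 kN, M_B = 2059/144 kN·m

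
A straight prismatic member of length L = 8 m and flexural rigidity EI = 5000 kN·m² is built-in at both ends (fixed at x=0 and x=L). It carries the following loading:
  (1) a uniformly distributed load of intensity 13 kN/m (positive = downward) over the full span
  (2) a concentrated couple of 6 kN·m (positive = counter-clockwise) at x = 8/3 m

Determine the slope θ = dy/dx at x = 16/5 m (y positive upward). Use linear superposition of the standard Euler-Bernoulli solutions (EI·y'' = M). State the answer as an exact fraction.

Load 1 — uniform load w=13 kN/m over full span:
  θ_1 = -wx(L-x)(L-2x)/(12EI) = -13·(16/5)·(8-(16/5))·(8-2·(16/5))/(12·5000) = -416/78125 rad
Load 2 — applied couple M₀=6 kN·m at a=8/3 m (b=L-a=16/3):
  θ_2 = (R_Ax²/2 - M_Ax - M₀(x-a))/EI  [x>a] with R_A=1, M_A=0 = (1·(16/5)²/2 - 0·(16/5) - 6·((16/5)-(8/3)))/5000 = 6/15625 rad
Superposition: θ = Σ θ_i = -386/78125 rad ≈ -0.004941 rad

θ(16/5) = -386/78125 rad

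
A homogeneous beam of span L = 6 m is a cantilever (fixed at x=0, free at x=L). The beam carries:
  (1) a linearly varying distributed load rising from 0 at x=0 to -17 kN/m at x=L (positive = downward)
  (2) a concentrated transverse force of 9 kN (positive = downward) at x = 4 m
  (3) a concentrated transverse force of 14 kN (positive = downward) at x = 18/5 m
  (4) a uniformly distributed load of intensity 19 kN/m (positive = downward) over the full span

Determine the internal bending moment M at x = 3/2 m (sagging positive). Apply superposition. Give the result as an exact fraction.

Load 1 — triangular load w₀=-17 kN/m (0→w₀ over full span):
  M_1 = w₀Lx/2 - w₀L²/3 - w₀x³/(6L) = (-17)·6·(3/2)/2 - (-17)·6²/3 - (-17)·(3/2)³/(6·6) = 4131/32 kN·m
Load 2 — point force P=9 kN at a=4 m (b=L-a=2):
  M_2 = -P(a-x)  [x≤a] = -9·(4-(3/2)) = -45/2 kN·m
Load 3 — point force P=14 kN at a=18/5 m (b=L-a=12/5):
  M_3 = -P(a-x)  [x≤a] = -14·((18/5)-(3/2)) = -147/5 kN·m
Load 4 — uniform load w=19 kN/m over full span:
  M_4 = -w(L-x)²/2 = -19·(6-(3/2))²/2 = -1539/8 kN·m
Superposition: M = Σ M_i = -18429/160 kN·m ≈ -115.181250 kN·m

M(3/2) = -18429/160 kN·m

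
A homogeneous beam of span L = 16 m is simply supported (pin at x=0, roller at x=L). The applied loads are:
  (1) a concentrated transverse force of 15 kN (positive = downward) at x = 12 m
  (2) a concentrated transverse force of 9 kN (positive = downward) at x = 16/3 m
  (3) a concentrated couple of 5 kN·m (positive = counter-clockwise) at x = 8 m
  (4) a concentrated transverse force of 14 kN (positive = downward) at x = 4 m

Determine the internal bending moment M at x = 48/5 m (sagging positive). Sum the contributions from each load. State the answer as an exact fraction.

Load 1 — point force P=15 kN at a=12 m (b=L-a=4):
  M_1 = Pbx/L  [x≤a] = 15·4·(48/5)/16 = 36 kN·m
Load 2 — point force P=9 kN at a=16/3 m (b=L-a=32/3):
  M_2 = Pa(L-x)/L  [x>a] = 9·(16/3)·(16-(48/5))/16 = 96/5 kN·m
Load 3 — applied couple M₀=5 kN·m at a=8 m (b=L-a=8):
  M_3 = M₀x/L - M₀  [x>a] = 5·(48/5)/16 - 5 = -2 kN·m
Load 4 — point force P=14 kN at a=4 m (b=L-a=12):
  M_4 = Pa(L-x)/L  [x>a] = 14·4·(16-(48/5))/16 = 112/5 kN·m
Superposition: M = Σ M_i = 378/5 kN·m ≈ 75.600000 kN·m

M(48/5) = 378/5 kN·m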